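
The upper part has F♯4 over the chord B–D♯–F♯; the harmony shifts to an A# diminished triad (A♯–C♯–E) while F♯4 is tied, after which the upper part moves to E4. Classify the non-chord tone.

F♯4 is a suspension.

The harmony at that moment is A♯ diminished triad (A♯, C♯, E); F♯4 is not a chord tone.
It is held over (the same pitch as the preceding F♯4) and left by step down to E4.
Held over from the previous chord and resolving down by step — a suspension.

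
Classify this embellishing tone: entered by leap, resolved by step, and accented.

Approach: by leap. Departure: by step. Metric position: strong.
Leap in, step out, in a metrically strong position — an appoggiatura. (It is the mirror image of the escape tone, which steps in and leaps out from a weak position.)

Appoggiatura.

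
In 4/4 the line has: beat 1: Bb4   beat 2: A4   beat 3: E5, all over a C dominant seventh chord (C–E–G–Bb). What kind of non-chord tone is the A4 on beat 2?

The harmony at that moment is C dominant seventh chord (C, E, G, Bb); A4 is not a chord tone.
It is approached by step down from Bb4 and left by leap up to E5.
Step in, leap out, on a weak beat — an escape tone.

Escape tone.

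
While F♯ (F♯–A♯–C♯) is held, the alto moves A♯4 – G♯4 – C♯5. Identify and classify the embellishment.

The harmony at that moment is F♯ major triad (F♯, A♯, C♯); G♯4 is not a chord tone.
It is approached by step down from A♯4 and left by leap up to C♯5.
Step in, leap out — an escape tone.

G♯4 is an escape tone.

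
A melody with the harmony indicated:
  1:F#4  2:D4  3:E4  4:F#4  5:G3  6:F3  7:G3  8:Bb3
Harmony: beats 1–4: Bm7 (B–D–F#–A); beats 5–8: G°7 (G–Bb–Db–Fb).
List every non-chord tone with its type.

E4 (beat 3) — passing tone; F3 (beat 6) — neighbor tone.

The harmony at that moment is B minor seventh chord (B, D, F#, A); E4 is not a chord tone.
It is approached by step up from D4 and left by step up to F#4.
Step in, step out in the same direction — a passing tone.
The harmony at that moment is G diminished seventh chord (G, Bb, Db, Fb); F3 is not a chord tone.
It is approached by step down from G3 and left by step up to G3.
Step away and step back to the same note — a neighbor tone (lower neighbor).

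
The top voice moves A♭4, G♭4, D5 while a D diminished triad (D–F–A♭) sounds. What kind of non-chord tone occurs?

The harmony at that moment is D diminished triad (D, F, A♭); G♭4 is not a chord tone.
It is approached by step down from A♭4 and left by leap up to D5.
Step in, leap out — an escape tone.

G♭4 is an escape tone.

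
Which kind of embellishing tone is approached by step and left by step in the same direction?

Passing tone.

Approach: by step. Departure: by step, continuing in the same direction.
Stepwise on both sides with no change of direction means the note fills in the space between two different chord tones — a passing tone. (Had it turned back to its starting note it would be a neighbor tone instead.)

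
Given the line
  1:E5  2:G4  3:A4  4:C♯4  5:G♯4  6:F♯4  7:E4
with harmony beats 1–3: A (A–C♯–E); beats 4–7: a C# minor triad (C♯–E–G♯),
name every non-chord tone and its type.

The harmony at that moment is A major triad (A, C♯, E); G4 is not a chord tone.
It is approached by leap down from E5 and left by step up to A4.
Leap in, step out — an appoggiatura.
The harmony at that moment is C♯ minor triad (C♯, E, G♯); F♯4 is not a chord tone.
It is approached by step down from G♯4 and left by step down to E4.
Step in, step out in the same direction — a passing tone.

G4 (beat 2) — appoggiatura; F♯4 (beat 6) — passing tone.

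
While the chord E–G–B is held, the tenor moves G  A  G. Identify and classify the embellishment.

A is a neighbor tone.

The harmony at that moment is E minor triad (E, G, B); A is not a chord tone.
It is approached by step up from G and left by step down to G.
Step away and step back to the same note — a neighbor tone (upper neighbor).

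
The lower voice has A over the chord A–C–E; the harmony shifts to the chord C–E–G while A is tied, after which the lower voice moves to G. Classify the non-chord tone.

A is a suspension.

The harmony at that moment is C major triad (C, E, G); A is not a chord tone.
It is held over (the same pitch as the preceding A) and left by step down to G.
Held over from the previous chord and resolving down by step — a suspension.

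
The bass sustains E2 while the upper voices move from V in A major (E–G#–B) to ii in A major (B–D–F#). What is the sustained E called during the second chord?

The harmony at that moment is B minor triad (B, D, F#); E2 is not a chord tone.
It is held over (the same pitch as the preceding E2) and then sustained as the same pitch into the next harmony.
Sustained through a change of harmony — a pedal tone.

Pedal tone (pedal point).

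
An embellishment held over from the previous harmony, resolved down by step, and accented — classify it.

Approach: by preparation — the pitch is first a chord tone, then held (tied or repeated) while the harmony changes under it. Departure: down by step. Metric position: strong.
A prepared dissonance that resolves downward by step — a suspension. (The same figure resolving upward would be a retardation.)

Suspension.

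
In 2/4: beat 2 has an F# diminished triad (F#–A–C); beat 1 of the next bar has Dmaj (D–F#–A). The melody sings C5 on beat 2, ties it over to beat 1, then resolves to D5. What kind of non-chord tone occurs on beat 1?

The harmony at that moment is D major triad (D, F#, A); C5 is not a chord tone.
It is held over (the same pitch as the preceding C5) and left by step up to D5.
Held over from the previous chord and resolving up by step — a retardation.

Retardation.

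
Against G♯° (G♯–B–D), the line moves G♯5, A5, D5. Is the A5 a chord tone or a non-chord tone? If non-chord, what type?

Non-chord tone — an escape tone.

The harmony at that moment is G♯ diminished triad (G♯, B, D); A5 is not a chord tone.
It is approached by step up from G♯5 and left by leap down to D5.
Step in, leap out — an escape tone.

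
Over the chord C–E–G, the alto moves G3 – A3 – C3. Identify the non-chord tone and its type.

A3 is an escape tone.

The harmony at that moment is C major triad (C, E, G); A3 is not a chord tone.
It is approached by step up from G3 and left by leap down to C3.
Step in, leap out — an escape tone.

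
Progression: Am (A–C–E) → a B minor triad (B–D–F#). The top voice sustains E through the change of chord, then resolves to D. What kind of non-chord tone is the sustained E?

The harmony at that moment is B minor triad (B, D, F#); E is not a chord tone.
It is held over (the same pitch as the preceding E) and left by step down to D.
Held over from the previous chord and resolving down by step — a suspension.

E is a suspension.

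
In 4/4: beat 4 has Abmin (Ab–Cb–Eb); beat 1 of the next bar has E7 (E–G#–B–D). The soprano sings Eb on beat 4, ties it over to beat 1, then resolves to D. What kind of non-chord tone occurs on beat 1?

Suspension.

The harmony at that moment is E dominant seventh chord (E, G#, B, D); Eb is not a chord tone.
It is held over (the same pitch as the preceding Eb) and left by step down to D.
Held over from the previous chord and resolving down by step — a suspension.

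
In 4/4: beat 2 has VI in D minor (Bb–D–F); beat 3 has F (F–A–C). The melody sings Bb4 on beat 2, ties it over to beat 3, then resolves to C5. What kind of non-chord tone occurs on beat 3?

The harmony at that moment is F major triad (F, A, C); Bb4 is not a chord tone.
It is held over (the same pitch as the preceding Bb4) and left by step up to C5.
Held over from the previous chord and resolving up by step — a retardation.

Retardation.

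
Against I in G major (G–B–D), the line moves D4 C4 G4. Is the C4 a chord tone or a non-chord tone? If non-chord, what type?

The harmony at that moment is G major triad (G, B, D); C4 is not a chord tone.
It is approached by step down from D4 and left by leap up to G4.
Step in, leap out — an escape tone.

Non-chord tone — an escape tone.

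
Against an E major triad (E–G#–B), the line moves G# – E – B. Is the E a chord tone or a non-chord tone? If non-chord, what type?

E major triad contains E, G#, B; E is the root, so it is a chord tone.

Chord tone (the root of E major triad).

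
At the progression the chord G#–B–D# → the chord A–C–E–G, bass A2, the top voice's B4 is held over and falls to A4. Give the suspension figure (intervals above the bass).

9–8 suspension.

At the second chord the bass is A2. The suspended B4 lies a ninth above the bass; after resolving down by step to A4, the interval above the bass becomes an octave.
Suspension figures are named by those two intervals: 9–8.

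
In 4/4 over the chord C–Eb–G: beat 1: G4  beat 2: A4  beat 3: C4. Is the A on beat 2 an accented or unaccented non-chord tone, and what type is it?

Unaccented escape tone.

The harmony at that moment is C minor triad (C, Eb, G); A4 is not a chord tone.
It is approached by step up from G4 and left by leap down to C4.
Step in, leap out — an escape tone.
It falls on a weak beat, so it is unaccented.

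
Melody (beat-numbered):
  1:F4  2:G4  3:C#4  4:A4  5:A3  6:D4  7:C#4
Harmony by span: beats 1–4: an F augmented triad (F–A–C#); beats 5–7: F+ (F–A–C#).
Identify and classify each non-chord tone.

The harmony at that moment is F augmented triad (F, A, C#); G4 is not a chord tone.
It is approached by step up from F4 and left by leap down to C#4.
Step in, leap out — an escape tone.
The harmony at that moment is F augmented triad (F, A, C#); D4 is not a chord tone.
It is approached by leap up from A3 and left by step down to C#4.
Leap in, step out — an appoggiatura.

G4 (beat 2) — escape tone; D4 (beat 6) — appoggiatura.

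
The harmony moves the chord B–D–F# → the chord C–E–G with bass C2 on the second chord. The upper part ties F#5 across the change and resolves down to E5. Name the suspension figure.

At the second chord the bass is C2. The suspended F#5 lies a fourth above the bass; after resolving down by step to E5, the interval above the bass becomes a third.
Suspension figures are named by those two intervals: 4–3.

4–3 suspension.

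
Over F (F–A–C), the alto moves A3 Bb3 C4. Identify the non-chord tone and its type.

Bb3 is a passing tone.

The harmony at that moment is F major triad (F, A, C); Bb3 is not a chord tone.
It is approached by step up from A3 and left by step up to C4.
Step in, step out in the same direction — a passing tone.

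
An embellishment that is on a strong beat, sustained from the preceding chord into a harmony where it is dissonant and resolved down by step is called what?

Suspension.

Approach: by preparation — the pitch is first a chord tone, then held (tied or repeated) while the harmony changes under it. Departure: down by step. Metric position: strong.
A prepared dissonance that resolves downward by step — a suspension. (The same figure resolving upward would be a retardation.)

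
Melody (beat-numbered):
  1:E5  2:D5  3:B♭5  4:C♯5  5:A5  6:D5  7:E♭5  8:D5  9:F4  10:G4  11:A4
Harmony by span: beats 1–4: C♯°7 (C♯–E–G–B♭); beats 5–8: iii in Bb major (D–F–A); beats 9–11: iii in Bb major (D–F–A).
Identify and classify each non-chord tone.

D5 (beat 2) — escape tone; E♭5 (beat 7) — neighbor tone; G4 (beat 10) — passing tone.

The harmony at that moment is C♯ diminished seventh chord (C♯, E, G, B♭); D5 is not a chord tone.
It is approached by step down from E5 and left by leap up to B♭5.
Step in, leap out — an escape tone.
The harmony at that moment is D minor triad (D, F, A); E♭5 is not a chord tone.
It is approached by step up from D5 and left by step down to D5.
Step away and step back to the same note — a neighbor tone (upper neighbor).
The harmony at that moment is D minor triad (D, F, A); G4 is not a chord tone.
It is approached by step up from F4 and left by step up to A4.
Step in, step out in the same direction — a passing tone.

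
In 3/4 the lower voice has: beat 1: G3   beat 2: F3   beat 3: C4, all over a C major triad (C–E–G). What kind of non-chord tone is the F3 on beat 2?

Escape tone.

The harmony at that moment is C major triad (C, E, G); F3 is not a chord tone.
It is approached by step down from G3 and left by leap up to C4.
Step in, leap out, on a weak beat — an escape tone.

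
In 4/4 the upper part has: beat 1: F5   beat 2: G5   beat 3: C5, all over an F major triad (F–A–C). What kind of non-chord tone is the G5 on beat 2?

Escape tone.

The harmony at that moment is F major triad (F, A, C); G5 is not a chord tone.
It is approached by step up from F5 and left by leap down to C5.
Step in, leap out, on a weak beat — an escape tone.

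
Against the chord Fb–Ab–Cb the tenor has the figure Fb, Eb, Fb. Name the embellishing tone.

The harmony at that moment is Fb major triad (Fb, Ab, Cb); Eb is not a chord tone.
It is approached by step down from Fb and left by step up to Fb.
Step away and step back to the same note — a neighbor tone (lower neighbor).

Eb is a neighbor tone.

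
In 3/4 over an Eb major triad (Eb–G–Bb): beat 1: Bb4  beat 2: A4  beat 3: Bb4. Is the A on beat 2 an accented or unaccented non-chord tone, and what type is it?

The harmony at that moment is Eb major triad (Eb, G, Bb); A4 is not a chord tone.
It is approached by step down from Bb4 and left by step up to Bb4.
Step away and step back to the same note — a neighbor tone (lower neighbor).
It falls on a weak beat, so it is unaccented.

Unaccented neighbor tone.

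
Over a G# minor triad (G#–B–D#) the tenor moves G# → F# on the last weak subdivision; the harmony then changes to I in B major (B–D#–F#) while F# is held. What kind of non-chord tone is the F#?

The harmony at that moment is G# minor triad (G#, B, D#); F# is not a chord tone.
It is approached by step down from G# and then sustained as the same pitch into the next harmony.
Arriving early and becoming a chord tone when the harmony changes — an anticipation.

F# is an anticipation.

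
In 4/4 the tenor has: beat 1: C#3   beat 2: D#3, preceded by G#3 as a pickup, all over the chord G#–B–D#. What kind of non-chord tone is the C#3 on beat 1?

Appoggiatura.

The harmony at that moment is G# minor triad (G#, B, D#); C#3 is not a chord tone.
It is approached by leap down from G#3 and left by step up to D#3.
Leap in, step out, metrically accented — an appoggiatura.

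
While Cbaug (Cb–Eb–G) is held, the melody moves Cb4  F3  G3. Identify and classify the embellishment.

The harmony at that moment is Cb augmented triad (Cb, Eb, G); F3 is not a chord tone.
It is approached by leap down from Cb4 and left by step up to G3.
Leap in, step out — an appoggiatura.

F3 is an appoggiatura.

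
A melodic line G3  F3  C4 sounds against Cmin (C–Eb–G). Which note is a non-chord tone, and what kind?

The harmony at that moment is C minor triad (C, Eb, G); F3 is not a chord tone.
It is approached by step down from G3 and left by leap up to C4.
Step in, leap out — an escape tone.

F3 is an escape tone.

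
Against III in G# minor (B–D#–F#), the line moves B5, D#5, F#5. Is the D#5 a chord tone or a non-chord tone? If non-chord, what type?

Chord tone (the third of B major triad).

B major triad contains B, D#, F#; D# is the third, so it is a chord tone.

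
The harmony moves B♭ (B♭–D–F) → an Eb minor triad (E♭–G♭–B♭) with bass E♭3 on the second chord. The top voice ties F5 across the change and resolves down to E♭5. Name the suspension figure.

9–8 suspension.

At the second chord the bass is E♭3. The suspended F5 lies a ninth above the bass; after resolving down by step to E♭5, the interval above the bass becomes an octave.
Suspension figures are named by those two intervals: 9–8.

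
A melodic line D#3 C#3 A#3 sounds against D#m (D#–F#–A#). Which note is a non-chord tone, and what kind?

C#3 is an escape tone.

The harmony at that moment is D# minor triad (D#, F#, A#); C#3 is not a chord tone.
It is approached by step down from D#3 and left by leap up to A#3.
Step in, leap out — an escape tone.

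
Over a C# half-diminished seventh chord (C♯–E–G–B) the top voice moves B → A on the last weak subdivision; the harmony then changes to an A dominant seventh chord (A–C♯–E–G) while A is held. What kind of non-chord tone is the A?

The harmony at that moment is C♯ half-diminished seventh chord (C♯, E, G, B); A is not a chord tone.
It is approached by step down from B and then sustained as the same pitch into the next harmony.
Arriving early and becoming a chord tone when the harmony changes — an anticipation.

A is an anticipation.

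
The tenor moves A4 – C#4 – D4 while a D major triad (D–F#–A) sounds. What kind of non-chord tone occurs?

C#4 is an appoggiatura.

The harmony at that moment is D major triad (D, F#, A); C#4 is not a chord tone.
It is approached by leap down from A4 and left by step up to D4.
Leap in, step out — an appoggiatura.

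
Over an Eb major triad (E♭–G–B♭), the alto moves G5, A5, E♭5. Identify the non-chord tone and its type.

A5 is an escape tone.

The harmony at that moment is E♭ major triad (E♭, G, B♭); A5 is not a chord tone.
It is approached by step up from G5 and left by leap down to E♭5.
Step in, leap out — an escape tone.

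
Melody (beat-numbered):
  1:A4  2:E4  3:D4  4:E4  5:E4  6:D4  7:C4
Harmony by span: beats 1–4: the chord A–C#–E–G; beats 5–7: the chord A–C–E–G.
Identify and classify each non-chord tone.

D4 (beat 3) — neighbor tone; D4 (beat 6) — passing tone.

The harmony at that moment is A dominant seventh chord (A, C#, E, G); D4 is not a chord tone.
It is approached by step down from E4 and left by step up to E4.
Step away and step back to the same note — a neighbor tone (lower neighbor).
The harmony at that moment is A minor seventh chord (A, C, E, G); D4 is not a chord tone.
It is approached by step down from E4 and left by step down to C4.
Step in, step out in the same direction — a passing tone.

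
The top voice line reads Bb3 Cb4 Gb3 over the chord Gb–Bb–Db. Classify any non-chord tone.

Cb4 is an escape tone.

The harmony at that moment is Gb major triad (Gb, Bb, Db); Cb4 is not a chord tone.
It is approached by step up from Bb3 and left by leap down to Gb3.
Step in, leap out — an escape tone.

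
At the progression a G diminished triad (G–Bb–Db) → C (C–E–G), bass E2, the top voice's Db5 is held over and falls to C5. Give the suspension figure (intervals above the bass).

7–6 suspension.

At the second chord the bass is E2. The suspended Db5 lies a seventh above the bass; after resolving down by step to C5, the interval above the bass becomes a sixth.
Suspension figures are named by those two intervals: 7–6.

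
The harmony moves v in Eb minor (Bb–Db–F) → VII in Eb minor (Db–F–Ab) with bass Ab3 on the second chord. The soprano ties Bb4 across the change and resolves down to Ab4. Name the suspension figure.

9–8 suspension.

At the second chord the bass is Ab3. The suspended Bb4 lies a ninth above the bass; after resolving down by step to Ab4, the interval above the bass becomes an octave.
Suspension figures are named by those two intervals: 9–8.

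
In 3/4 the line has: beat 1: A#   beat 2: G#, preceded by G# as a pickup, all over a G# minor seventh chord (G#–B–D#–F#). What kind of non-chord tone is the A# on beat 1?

The harmony at that moment is G# minor seventh chord (G#, B, D#, F#); A# is not a chord tone.
It is approached by step up from G# and left by step down to G#.
Step away and step back to the same note — a neighbor tone (upper neighbor).

Upper neighbor tone.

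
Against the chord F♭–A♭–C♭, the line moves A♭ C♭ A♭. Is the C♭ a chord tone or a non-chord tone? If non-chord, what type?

Fb major triad contains F♭, A♭, C♭; C♭ is the fifth, so it is a chord tone.

Chord tone (the fifth of Fb major triad).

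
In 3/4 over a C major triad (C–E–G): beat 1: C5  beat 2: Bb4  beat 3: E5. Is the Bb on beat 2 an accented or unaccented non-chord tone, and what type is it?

Unaccented escape tone.

The harmony at that moment is C major triad (C, E, G); Bb4 is not a chord tone.
It is approached by step down from C5 and left by leap up to E5.
Step in, leap out — an escape tone.
It falls on a weak beat, so it is unaccented.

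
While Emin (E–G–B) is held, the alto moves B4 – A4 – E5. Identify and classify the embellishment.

The harmony at that moment is E minor triad (E, G, B); A4 is not a chord tone.
It is approached by step down from B4 and left by leap up to E5.
Step in, leap out — an escape tone.

A4 is an escape tone.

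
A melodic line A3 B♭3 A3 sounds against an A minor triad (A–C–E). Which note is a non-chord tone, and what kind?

B♭3 is a neighbor tone.

The harmony at that moment is A minor triad (A, C, E); B♭3 is not a chord tone.
It is approached by step up from A3 and left by step down to A3.
Step away and step back to the same note — a neighbor tone (upper neighbor).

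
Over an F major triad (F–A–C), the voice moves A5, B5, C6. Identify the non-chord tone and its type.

B5 is a passing tone.

The harmony at that moment is F major triad (F, A, C); B5 is not a chord tone.
It is approached by step up from A5 and left by step up to C6.
Step in, step out in the same direction — a passing tone.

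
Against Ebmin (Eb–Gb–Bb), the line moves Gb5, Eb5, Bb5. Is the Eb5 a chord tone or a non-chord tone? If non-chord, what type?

Eb minor triad contains Eb, Gb, Bb; Eb is the root, so it is a chord tone.

Chord tone (the root of Eb minor triad).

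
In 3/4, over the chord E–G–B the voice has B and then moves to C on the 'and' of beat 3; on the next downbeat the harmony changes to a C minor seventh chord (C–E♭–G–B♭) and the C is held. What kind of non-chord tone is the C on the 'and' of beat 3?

Anticipation.

The harmony at that moment is E minor triad (E, G, B); C is not a chord tone.
It is approached by step up from B and then sustained as the same pitch into the next harmony.
Arriving early and becoming a chord tone when the harmony changes — an anticipation.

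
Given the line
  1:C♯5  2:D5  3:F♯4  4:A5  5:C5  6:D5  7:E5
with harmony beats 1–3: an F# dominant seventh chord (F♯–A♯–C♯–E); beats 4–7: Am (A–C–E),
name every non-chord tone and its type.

The harmony at that moment is F♯ dominant seventh chord (F♯, A♯, C♯, E); D5 is not a chord tone.
It is approached by step up from C♯5 and left by leap down to F♯4.
Step in, leap out — an escape tone.
The harmony at that moment is A minor triad (A, C, E); D5 is not a chord tone.
It is approached by step up from C5 and left by step up to E5.
Step in, step out in the same direction — a passing tone.

D5 (beat 2) — escape tone; D5 (beat 6) — passing tone.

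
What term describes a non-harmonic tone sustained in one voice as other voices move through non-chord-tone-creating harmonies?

Approach: none. Departure: none — a single pitch is sustained while the chords change around it, passing through harmonies that do not contain it.
No melodic motion at all; the dissonance is created entirely by the moving harmonies against the stationary note — a pedal tone (pedal point).

Pedal tone.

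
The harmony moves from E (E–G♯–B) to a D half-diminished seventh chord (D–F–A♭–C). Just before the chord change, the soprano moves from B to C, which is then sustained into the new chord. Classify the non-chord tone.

The harmony at that moment is E major triad (E, G♯, B); C is not a chord tone.
It is approached by step up from B and then sustained as the same pitch into the next harmony.
Arriving early and becoming a chord tone when the harmony changes — an anticipation.

C is an anticipation.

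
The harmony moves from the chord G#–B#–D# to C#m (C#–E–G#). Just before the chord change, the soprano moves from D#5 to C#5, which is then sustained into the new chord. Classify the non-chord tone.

C#5 is an anticipation.

The harmony at that moment is G# major triad (G#, B#, D#); C#5 is not a chord tone.
It is approached by step down from D#5 and then sustained as the same pitch into the next harmony.
Arriving early and becoming a chord tone when the harmony changes — an anticipation.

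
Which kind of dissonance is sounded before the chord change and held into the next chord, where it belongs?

Approach: ahead of the chord change (typically by step), so it is dissonant against the current harmony. Departure: none — the same pitch is restated or held and is a chord tone of the new harmony.
Dissonant first, consonant once the harmony catches up: the note simply arrives early — an anticipation. (The reverse timing, consonant first and dissonant after the change, would be a suspension or retardation.)

Anticipation.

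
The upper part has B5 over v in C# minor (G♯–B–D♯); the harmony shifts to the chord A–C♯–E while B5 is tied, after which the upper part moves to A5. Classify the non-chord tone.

B5 is a suspension.

The harmony at that moment is A major triad (A, C♯, E); B5 is not a chord tone.
It is held over (the same pitch as the preceding B5) and left by step down to A5.
Held over from the previous chord and resolving down by step — a suspension.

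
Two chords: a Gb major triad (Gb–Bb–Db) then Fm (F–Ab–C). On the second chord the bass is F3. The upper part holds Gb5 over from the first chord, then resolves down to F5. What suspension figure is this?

At the second chord the bass is F3. The suspended Gb5 lies a ninth above the bass; after resolving down by step to F5, the interval above the bass becomes an octave.
Suspension figures are named by those two intervals: 9–8.

9–8 suspension.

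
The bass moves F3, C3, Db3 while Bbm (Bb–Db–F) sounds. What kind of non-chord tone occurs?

C3 is an appoggiatura.

The harmony at that moment is Bb minor triad (Bb, Db, F); C3 is not a chord tone.
It is approached by leap down from F3 and left by step up to Db3.
Leap in, step out — an appoggiatura.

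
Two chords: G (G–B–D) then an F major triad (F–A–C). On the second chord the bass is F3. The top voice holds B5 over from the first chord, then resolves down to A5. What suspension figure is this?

4–3 suspension.

At the second chord the bass is F3. The suspended B5 lies a fourth above the bass; after resolving down by step to A5, the interval above the bass becomes a third.
Suspension figures are named by those two intervals: 4–3.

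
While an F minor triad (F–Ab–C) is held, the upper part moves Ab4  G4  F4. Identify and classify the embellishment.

The harmony at that moment is F minor triad (F, Ab, C); G4 is not a chord tone.
It is approached by step down from Ab4 and left by step down to F4.
Step in, step out in the same direction — a passing tone.

G4 is a passing tone.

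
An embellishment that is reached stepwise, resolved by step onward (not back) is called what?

Approach: by step. Departure: by step, continuing in the same direction.
Stepwise on both sides with no change of direction means the note fills in the space between two different chord tones — a passing tone. (Had it turned back to its starting note it would be a neighbor tone instead.)

Passing tone.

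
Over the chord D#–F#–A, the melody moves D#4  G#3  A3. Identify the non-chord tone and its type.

The harmony at that moment is D# diminished triad (D#, F#, A); G#3 is not a chord tone.
It is approached by leap down from D#4 and left by step up to A3.
Leap in, step out — an appoggiatura.

G#3 is an appoggiatura.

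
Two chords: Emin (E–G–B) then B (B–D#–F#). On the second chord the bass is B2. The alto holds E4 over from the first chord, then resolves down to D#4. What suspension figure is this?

4–3 suspension.

At the second chord the bass is B2. The suspended E4 lies a fourth above the bass; after resolving down by step to D#4, the interval above the bass becomes a third.
Suspension figures are named by those two intervals: 4–3.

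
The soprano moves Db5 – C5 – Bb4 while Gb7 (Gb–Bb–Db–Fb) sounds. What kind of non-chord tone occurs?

C5 is a passing tone.

The harmony at that moment is Gb dominant seventh chord (Gb, Bb, Db, Fb); C5 is not a chord tone.
It is approached by step down from Db5 and left by step down to Bb4.
Step in, step out in the same direction — a passing tone.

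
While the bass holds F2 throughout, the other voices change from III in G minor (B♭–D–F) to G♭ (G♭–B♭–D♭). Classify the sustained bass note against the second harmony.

Pedal tone (pedal point).

The harmony at that moment is G♭ major triad (G♭, B♭, D♭); F2 is not a chord tone.
It is held over (the same pitch as the preceding F2) and then sustained as the same pitch into the next harmony.
Sustained through a change of harmony — a pedal tone.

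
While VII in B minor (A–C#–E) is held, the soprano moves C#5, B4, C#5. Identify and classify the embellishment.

B4 is a neighbor tone.

The harmony at that moment is A major triad (A, C#, E); B4 is not a chord tone.
It is approached by step down from C#5 and left by step up to C#5.
Step away and step back to the same note — a neighbor tone (lower neighbor).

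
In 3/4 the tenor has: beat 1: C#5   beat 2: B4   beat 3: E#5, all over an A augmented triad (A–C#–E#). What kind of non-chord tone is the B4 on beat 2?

Escape tone.

The harmony at that moment is A augmented triad (A, C#, E#); B4 is not a chord tone.
It is approached by step down from C#5 and left by leap up to E#5.
Step in, leap out, on a weak beat — an escape tone.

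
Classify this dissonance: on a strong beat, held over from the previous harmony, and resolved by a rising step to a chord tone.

Retardation.

Approach: by preparation — the pitch is first a chord tone, then held (tied or repeated) while the harmony changes under it. Departure: up by step. Metric position: strong.
A prepared dissonance that resolves upward by step — a retardation. (The same figure resolving downward would be a suspension.)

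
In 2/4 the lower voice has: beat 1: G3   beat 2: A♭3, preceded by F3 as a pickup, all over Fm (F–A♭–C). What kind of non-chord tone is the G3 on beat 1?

The harmony at that moment is F minor triad (F, A♭, C); G3 is not a chord tone.
It is approached by step up from F3 and left by step up to A♭3.
Step in, step out in the same direction — a passing tone.

Passing tone.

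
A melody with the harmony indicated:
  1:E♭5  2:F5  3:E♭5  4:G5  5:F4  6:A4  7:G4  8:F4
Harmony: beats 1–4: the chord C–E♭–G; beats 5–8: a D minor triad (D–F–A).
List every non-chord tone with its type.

F5 (beat 2) — neighbor tone; G4 (beat 7) — passing tone.

The harmony at that moment is C minor triad (C, E♭, G); F5 is not a chord tone.
It is approached by step up from E♭5 and left by step down to E♭5.
Step away and step back to the same note — a neighbor tone (upper neighbor).
The harmony at that moment is D minor triad (D, F, A); G4 is not a chord tone.
It is approached by step down from A4 and left by step down to F4.
Step in, step out in the same direction — a passing tone.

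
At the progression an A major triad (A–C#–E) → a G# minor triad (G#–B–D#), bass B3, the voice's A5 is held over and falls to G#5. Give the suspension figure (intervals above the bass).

At the second chord the bass is B3. The suspended A5 lies a seventh above the bass; after resolving down by step to G#5, the interval above the bass becomes a sixth.
Suspension figures are named by those two intervals: 7–6.

7–6 suspension.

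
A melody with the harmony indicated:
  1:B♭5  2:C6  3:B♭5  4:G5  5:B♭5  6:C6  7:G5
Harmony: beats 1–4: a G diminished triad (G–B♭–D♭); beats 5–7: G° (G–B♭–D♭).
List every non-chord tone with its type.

The harmony at that moment is G diminished triad (G, B♭, D♭); C6 is not a chord tone.
It is approached by step up from B♭5 and left by step down to B♭5.
Step away and step back to the same note — a neighbor tone (upper neighbor).
The harmony at that moment is G diminished triad (G, B♭, D♭); C6 is not a chord tone.
It is approached by step up from B♭5 and left by leap down to G5.
Step in, leap out — an escape tone.

C6 (beat 2) — neighbor tone; C6 (beat 6) — escape tone.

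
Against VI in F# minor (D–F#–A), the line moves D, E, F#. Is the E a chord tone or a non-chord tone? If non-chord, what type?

Non-chord tone — a passing tone.

The harmony at that moment is D major triad (D, F#, A); E is not a chord tone.
It is approached by step up from D and left by step up to F#.
Step in, step out in the same direction — a passing tone.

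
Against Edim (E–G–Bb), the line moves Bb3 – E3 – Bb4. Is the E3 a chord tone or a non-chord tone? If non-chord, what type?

Chord tone (the root of E diminished triad).

E diminished triad contains E, G, Bb; E is the root, so it is a chord tone.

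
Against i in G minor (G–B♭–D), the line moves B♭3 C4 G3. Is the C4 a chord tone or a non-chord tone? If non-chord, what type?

Non-chord tone — an escape tone.

The harmony at that moment is G minor triad (G, B♭, D); C4 is not a chord tone.
It is approached by step up from B♭3 and left by leap down to G3.
Step in, leap out — an escape tone.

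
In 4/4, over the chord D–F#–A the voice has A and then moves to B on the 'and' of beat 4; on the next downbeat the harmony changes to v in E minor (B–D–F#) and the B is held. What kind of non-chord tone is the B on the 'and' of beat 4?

The harmony at that moment is D major triad (D, F#, A); B is not a chord tone.
It is approached by step up from A and then sustained as the same pitch into the next harmony.
Arriving early and becoming a chord tone when the harmony changes — an anticipation.

Anticipation.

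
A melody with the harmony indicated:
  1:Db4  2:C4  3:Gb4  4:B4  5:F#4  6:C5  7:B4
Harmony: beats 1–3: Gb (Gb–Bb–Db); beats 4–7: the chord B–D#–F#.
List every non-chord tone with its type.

C4 (beat 2) — escape tone; C5 (beat 6) — appoggiatura.

The harmony at that moment is Gb major triad (Gb, Bb, Db); C4 is not a chord tone.
It is approached by step down from Db4 and left by leap up to Gb4.
Step in, leap out — an escape tone.
The harmony at that moment is B major triad (B, D#, F#); C5 is not a chord tone.
It is approached by leap up from F#4 and left by step down to B4.
Leap in, step out — an appoggiatura.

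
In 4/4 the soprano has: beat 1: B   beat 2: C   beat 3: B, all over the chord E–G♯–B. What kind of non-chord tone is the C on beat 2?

Upper neighbor tone.

The harmony at that moment is E major triad (E, G♯, B); C is not a chord tone.
It is approached by step up from B and left by step down to B.
Step away and step back to the same note — a neighbor tone (upper neighbor).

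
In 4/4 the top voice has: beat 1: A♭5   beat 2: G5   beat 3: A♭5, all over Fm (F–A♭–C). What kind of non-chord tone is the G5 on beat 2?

The harmony at that moment is F minor triad (F, A♭, C); G5 is not a chord tone.
It is approached by step down from A♭5 and left by step up to A♭5.
Step away and step back to the same note — a neighbor tone (lower neighbor).

Lower neighbor tone.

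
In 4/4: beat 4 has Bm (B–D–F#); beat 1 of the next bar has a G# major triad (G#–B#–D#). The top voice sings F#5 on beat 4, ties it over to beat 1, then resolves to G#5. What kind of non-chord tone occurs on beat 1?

Retardation.

The harmony at that moment is G# major triad (G#, B#, D#); F#5 is not a chord tone.
It is held over (the same pitch as the preceding F#5) and left by step up to G#5.
Held over from the previous chord and resolving up by step — a retardation.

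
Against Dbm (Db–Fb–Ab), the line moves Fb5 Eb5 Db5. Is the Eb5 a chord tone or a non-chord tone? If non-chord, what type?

The harmony at that moment is Db minor triad (Db, Fb, Ab); Eb5 is not a chord tone.
It is approached by step down from Fb5 and left by step down to Db5.
Step in, step out in the same direction — a passing tone.

Non-chord tone — a passing tone.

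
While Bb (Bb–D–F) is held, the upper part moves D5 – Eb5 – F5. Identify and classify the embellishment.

Eb5 is a passing tone.

The harmony at that moment is Bb major triad (Bb, D, F); Eb5 is not a chord tone.
It is approached by step up from D5 and left by step up to F5.
Step in, step out in the same direction — a passing tone.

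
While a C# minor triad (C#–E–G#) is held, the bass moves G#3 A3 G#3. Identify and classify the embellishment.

A3 is a neighbor tone.

The harmony at that moment is C# minor triad (C#, E, G#); A3 is not a chord tone.
It is approached by step up from G#3 and left by step down to G#3.
Step away and step back to the same note — a neighbor tone (upper neighbor).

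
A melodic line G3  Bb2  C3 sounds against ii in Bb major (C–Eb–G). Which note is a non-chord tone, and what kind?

Bb2 is an appoggiatura.

The harmony at that moment is C minor triad (C, Eb, G); Bb2 is not a chord tone.
It is approached by leap down from G3 and left by step up to C3.
Leap in, step out — an appoggiatura.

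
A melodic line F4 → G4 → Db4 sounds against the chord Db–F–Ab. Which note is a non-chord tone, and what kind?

The harmony at that moment is Db major triad (Db, F, Ab); G4 is not a chord tone.
It is approached by step up from F4 and left by leap down to Db4.
Step in, leap out — an escape tone.

G4 is an escape tone.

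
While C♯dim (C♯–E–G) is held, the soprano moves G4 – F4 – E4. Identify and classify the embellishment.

The harmony at that moment is C♯ diminished triad (C♯, E, G); F4 is not a chord tone.
It is approached by step down from G4 and left by step down to E4.
Step in, step out in the same direction — a passing tone.

F4 is a passing tone.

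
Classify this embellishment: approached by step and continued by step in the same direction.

Passing tone.

Approach: by step. Departure: by step, continuing in the same direction.
Stepwise on both sides with no change of direction means the note fills in the space between two different chord tones — a passing tone. (Had it turned back to its starting note it would be a neighbor tone instead.)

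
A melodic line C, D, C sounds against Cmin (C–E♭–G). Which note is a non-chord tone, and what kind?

D is a neighbor tone.

The harmony at that moment is C minor triad (C, E♭, G); D is not a chord tone.
It is approached by step up from C and left by step down to C.
Step away and step back to the same note — a neighbor tone (upper neighbor).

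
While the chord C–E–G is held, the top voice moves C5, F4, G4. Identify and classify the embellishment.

The harmony at that moment is C major triad (C, E, G); F4 is not a chord tone.
It is approached by leap down from C5 and left by step up to G4.
Leap in, step out — an appoggiatura.

F4 is an appoggiatura.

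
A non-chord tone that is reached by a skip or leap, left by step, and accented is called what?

Approach: by leap. Departure: by step. Metric position: strong.
Leap in, step out, in a metrically strong position — an appoggiatura. (It is the mirror image of the escape tone, which steps in and leaps out from a weak position.)

Appoggiatura.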